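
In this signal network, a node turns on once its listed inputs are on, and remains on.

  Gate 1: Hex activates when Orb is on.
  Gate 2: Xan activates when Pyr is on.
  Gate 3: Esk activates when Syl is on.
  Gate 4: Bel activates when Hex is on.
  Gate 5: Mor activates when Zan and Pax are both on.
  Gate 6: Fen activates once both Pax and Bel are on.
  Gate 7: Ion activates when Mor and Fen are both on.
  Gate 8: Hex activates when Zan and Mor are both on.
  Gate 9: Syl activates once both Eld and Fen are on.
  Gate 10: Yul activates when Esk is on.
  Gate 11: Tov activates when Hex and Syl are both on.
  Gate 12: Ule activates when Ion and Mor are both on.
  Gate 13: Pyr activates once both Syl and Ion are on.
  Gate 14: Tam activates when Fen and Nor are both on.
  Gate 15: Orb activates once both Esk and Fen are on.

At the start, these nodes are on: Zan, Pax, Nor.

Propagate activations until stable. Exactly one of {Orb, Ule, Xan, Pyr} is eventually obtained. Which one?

Gate 5: Zan and Pax on → Mor on.
Zan and Mor are on, so Hex activates (Gate 8).
Gate 4: Hex on → Bel on.
Gate 6: Pax and Bel on → Fen on.
Mor and Fen are on, so Ion activates (Gate 7).
Ion and Mor are on, so Ule activates (Gate 12).
Pyr would need Syl and Ion (Gate 13), but Syl never turns on. Xan would need Pyr (Gate 2), but Pyr never turns on. Orb would need Esk and Fen (Gate 15), but Esk never turns on.

Ule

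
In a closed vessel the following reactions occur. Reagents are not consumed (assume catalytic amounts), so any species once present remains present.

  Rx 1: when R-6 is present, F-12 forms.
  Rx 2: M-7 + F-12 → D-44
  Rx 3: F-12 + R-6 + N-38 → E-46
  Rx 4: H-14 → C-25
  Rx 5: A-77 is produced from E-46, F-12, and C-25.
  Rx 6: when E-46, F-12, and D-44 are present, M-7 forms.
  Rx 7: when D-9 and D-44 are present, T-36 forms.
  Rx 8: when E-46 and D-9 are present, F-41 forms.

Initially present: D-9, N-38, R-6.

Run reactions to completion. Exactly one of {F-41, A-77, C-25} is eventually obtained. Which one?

F-41

R-6 present → F-12 forms (Rx 1).
F-12, R-6, and N-38 present → E-46 forms (Rx 3).
E-46 and D-9 present → F-41 forms (Rx 8).
C-25 would need H-14 (Rx 4), but H-14 never forms. A-77 would need E-46, F-12, and C-25 (Rx 5), but C-25 never forms.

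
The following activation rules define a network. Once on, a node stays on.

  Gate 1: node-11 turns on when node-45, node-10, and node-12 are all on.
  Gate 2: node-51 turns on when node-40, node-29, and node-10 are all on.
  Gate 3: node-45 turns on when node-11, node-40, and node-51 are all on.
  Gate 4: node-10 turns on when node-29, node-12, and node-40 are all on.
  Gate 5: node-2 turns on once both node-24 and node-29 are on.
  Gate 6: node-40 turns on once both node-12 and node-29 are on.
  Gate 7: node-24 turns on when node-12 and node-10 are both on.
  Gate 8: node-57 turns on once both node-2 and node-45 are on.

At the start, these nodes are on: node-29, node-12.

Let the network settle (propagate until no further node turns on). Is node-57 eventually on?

No

node-57 would need node-2 and node-45 (Gate 8), but node-45 never turns on.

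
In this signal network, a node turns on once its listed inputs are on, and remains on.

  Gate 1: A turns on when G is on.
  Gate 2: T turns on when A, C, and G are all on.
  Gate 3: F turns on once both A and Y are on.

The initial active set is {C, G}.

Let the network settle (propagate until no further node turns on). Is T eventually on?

Yes

Gate 1: G on → A on.
A, C, and G are on, so T turns on (Gate 2).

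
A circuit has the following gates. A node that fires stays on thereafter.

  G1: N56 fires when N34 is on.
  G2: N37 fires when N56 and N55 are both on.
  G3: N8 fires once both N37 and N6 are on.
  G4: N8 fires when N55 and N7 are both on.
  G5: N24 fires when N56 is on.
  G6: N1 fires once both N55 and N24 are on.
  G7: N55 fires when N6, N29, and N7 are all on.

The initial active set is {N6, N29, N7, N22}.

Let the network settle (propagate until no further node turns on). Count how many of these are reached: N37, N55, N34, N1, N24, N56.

1

G7: N6, N29, and N7 on → N55 on.
N37 would need N56 and N55 (G2), but N56 never turns on.
N55: reached.
No rule produces N34, and it is not given.
N1 would need N55 and N24 (G6), but N24 never turns on.
N24 would need N56 (G5), but N56 never turns on.
N56 would need N34 (G1), but N34 never turns on.
Reached: N55 — 1 of the 6.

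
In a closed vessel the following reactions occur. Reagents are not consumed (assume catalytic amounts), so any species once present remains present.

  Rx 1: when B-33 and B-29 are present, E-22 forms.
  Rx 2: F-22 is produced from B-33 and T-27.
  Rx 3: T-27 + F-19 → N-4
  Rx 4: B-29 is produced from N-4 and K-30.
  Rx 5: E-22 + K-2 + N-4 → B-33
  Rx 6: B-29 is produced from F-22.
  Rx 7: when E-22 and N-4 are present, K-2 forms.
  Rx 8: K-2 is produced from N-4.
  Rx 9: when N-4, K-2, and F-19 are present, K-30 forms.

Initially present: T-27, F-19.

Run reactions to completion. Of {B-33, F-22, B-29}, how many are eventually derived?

T-27 and F-19 present → N-4 forms (Rx 3).
N-4 present → K-2 forms (Rx 8).
N-4, K-2, and F-19 present → K-30 forms (Rx 9).
N-4 and K-30 present → B-29 forms (Rx 4).
B-33 would need E-22, K-2, and N-4 (Rx 5), but E-22 never forms.
F-22 would need B-33 and T-27 (Rx 2), but B-33 never forms.
B-29: reached.
Reached: B-29 — 1 of the 3.

1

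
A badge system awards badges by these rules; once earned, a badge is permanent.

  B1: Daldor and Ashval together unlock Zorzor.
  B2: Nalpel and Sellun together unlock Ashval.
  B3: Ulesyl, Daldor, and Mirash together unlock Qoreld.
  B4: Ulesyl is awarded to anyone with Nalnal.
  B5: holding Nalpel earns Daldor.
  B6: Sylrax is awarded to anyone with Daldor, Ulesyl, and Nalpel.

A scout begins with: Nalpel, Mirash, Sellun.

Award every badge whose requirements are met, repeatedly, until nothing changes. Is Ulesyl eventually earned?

No

Ulesyl would need Nalnal (B4), but Nalnal is never earned.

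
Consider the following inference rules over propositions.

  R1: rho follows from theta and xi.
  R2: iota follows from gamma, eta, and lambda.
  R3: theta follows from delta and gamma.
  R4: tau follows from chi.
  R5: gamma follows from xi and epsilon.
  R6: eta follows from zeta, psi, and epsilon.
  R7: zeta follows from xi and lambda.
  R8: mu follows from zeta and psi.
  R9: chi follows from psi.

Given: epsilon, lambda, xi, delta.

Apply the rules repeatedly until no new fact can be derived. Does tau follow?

No

tau would need chi (R4), but chi is never established.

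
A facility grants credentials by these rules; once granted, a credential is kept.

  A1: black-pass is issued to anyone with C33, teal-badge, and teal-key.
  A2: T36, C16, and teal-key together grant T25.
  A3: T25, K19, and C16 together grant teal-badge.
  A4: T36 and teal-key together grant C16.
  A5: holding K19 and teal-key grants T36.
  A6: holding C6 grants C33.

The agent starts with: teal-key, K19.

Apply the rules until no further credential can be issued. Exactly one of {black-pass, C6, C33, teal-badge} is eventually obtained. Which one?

teal-badge

Holding K19 and teal-key grants T36 (A5).
Holding T36 and teal-key grants C16 (A4).
Holding T36, C16, and teal-key grants T25 (A2).
Holding T25, K19, and C16 grants teal-badge (A3).
black-pass would need C33, teal-badge, and teal-key (A1), but C33 is never granted. No rule produces C6, and it is not given. C33 would need C6 (A6), but C6 is never granted.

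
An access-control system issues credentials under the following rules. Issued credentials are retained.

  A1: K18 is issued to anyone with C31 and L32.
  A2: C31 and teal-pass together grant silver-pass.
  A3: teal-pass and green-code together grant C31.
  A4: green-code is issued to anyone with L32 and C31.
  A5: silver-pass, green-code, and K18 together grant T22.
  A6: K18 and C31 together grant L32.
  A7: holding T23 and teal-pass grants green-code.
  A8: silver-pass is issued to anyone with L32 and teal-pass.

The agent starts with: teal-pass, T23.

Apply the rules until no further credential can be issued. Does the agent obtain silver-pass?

Yes

Holding T23 and teal-pass grants green-code (A7).
Holding teal-pass and green-code grants C31 (A3).
Holding C31 and teal-pass grants silver-pass (A2).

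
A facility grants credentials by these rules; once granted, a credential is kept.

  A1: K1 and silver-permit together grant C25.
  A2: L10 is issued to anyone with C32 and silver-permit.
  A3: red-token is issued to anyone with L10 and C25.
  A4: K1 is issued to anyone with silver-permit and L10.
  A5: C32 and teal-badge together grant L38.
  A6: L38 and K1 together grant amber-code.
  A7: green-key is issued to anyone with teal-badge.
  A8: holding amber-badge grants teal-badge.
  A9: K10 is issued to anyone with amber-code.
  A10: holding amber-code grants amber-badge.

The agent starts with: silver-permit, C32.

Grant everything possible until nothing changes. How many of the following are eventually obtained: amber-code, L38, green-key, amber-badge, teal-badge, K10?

amber-code would need L38 and K1 (A6), but L38 is never granted.
L38 would need C32 and teal-badge (A5), but teal-badge is never granted.
green-key would need teal-badge (A7), but teal-badge is never granted.
amber-badge would need amber-code (A10), but amber-code is never granted.
teal-badge would need amber-badge (A8), but amber-badge is never granted.
K10 would need amber-code (A9), but amber-code is never granted.
None of the 6 are reached.

0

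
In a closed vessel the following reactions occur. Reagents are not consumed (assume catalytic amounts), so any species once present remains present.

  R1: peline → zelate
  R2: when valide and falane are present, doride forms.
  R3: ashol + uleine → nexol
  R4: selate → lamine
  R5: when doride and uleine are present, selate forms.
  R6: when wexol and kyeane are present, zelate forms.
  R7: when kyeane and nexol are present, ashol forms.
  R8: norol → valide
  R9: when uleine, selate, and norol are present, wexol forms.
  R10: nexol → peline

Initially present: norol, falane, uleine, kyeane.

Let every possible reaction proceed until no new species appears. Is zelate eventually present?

Yes

norol present → valide forms (R8).
valide and falane present → doride forms (R2).
doride and uleine present → selate forms (R5).
uleine, selate, and norol present → wexol forms (R9).
wexol and kyeane present → zelate forms (R6).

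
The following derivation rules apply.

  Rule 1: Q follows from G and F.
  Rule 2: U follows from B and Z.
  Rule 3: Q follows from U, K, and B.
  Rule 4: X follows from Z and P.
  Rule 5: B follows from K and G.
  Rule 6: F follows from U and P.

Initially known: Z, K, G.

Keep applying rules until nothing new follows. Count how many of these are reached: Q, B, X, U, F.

From K and G, Rule 5 gives B.
From B and Z, Rule 2 gives U.
From U, K, and B, Rule 3 gives Q.
Q: reached.
B: reached.
X would need Z and P (Rule 4), but P is never established.
U: reached.
F would need U and P (Rule 6), but P is never established.
Reached: Q, B, and U — 3 of the 5.

3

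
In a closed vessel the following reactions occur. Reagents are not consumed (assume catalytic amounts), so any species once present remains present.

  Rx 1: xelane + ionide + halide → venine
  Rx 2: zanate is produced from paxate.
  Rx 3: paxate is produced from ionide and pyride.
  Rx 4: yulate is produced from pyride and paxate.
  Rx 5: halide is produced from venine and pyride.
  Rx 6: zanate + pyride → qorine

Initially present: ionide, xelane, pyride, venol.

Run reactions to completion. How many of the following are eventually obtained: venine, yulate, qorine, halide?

2

ionide and pyride present → paxate forms (Rx 3).
pyride and paxate present → yulate forms (Rx 4).
paxate present → zanate forms (Rx 2).
zanate and pyride present → qorine forms (Rx 6).
venine would need xelane, ionide, and halide (Rx 1), but halide never forms.
yulate: reached.
qorine: reached.
halide would need venine and pyride (Rx 5), but venine never forms.
Reached: yulate and qorine — 2 of the 4.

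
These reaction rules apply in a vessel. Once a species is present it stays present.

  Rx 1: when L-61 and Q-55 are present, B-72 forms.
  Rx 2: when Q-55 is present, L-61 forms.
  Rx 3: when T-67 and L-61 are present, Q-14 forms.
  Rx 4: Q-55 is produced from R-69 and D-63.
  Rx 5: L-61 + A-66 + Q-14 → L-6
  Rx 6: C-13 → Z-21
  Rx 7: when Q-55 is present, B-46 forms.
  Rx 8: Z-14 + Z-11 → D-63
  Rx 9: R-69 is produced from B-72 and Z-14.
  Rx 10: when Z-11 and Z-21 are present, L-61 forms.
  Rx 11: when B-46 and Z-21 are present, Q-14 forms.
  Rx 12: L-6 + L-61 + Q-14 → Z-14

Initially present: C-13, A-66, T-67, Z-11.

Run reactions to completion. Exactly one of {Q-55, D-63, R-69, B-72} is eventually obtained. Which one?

C-13 present → Z-21 forms (Rx 6).
Z-11 and Z-21 present → L-61 forms (Rx 10).
T-67 and L-61 present → Q-14 forms (Rx 3).
L-61, A-66, and Q-14 present → L-6 forms (Rx 5).
L-6, L-61, and Q-14 present → Z-14 forms (Rx 12).
Z-14 and Z-11 present → D-63 forms (Rx 8).
R-69 would need B-72 and Z-14 (Rx 9), but B-72 never forms. Q-55 would need R-69 and D-63 (Rx 4), but R-69 never forms. B-72 would need L-61 and Q-55 (Rx 1), but Q-55 never forms.

D-63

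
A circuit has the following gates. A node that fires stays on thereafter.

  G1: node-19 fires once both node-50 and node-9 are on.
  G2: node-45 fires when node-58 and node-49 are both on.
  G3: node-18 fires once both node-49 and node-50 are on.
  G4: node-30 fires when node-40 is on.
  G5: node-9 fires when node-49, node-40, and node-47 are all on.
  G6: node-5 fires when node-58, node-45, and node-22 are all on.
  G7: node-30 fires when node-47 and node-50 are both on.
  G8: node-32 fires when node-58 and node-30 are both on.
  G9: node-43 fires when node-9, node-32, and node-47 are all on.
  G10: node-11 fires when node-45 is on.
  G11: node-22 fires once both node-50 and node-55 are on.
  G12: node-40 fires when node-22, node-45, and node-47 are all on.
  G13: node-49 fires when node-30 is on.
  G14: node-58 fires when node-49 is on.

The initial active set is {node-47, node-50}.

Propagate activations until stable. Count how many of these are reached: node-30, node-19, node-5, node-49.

2

G7: node-47 and node-50 on → node-30 on.
G13: node-30 on → node-49 on.
node-30: reached.
node-19 would need node-50 and node-9 (G1), but node-9 never turns on.
node-5 would need node-58, node-45, and node-22 (G6), but node-22 never turns on.
node-49: reached.
Reached: node-30 and node-49 — 2 of the 4.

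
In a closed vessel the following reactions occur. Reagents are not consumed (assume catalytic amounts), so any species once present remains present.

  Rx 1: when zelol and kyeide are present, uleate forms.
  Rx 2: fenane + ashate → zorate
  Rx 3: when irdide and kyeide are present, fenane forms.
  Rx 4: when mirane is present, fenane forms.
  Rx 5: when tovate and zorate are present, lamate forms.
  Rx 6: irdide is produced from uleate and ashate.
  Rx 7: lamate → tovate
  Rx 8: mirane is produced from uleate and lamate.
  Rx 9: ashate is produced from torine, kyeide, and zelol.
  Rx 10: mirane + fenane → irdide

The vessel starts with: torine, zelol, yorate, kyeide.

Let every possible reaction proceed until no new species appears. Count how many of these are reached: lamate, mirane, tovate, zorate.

torine, kyeide, and zelol present → ashate forms (Rx 9).
zelol and kyeide present → uleate forms (Rx 1).
uleate and ashate present → irdide forms (Rx 6).
irdide and kyeide present → fenane forms (Rx 3).
fenane and ashate present → zorate forms (Rx 2).
lamate would need tovate and zorate (Rx 5), but tovate never forms.
mirane would need uleate and lamate (Rx 8), but lamate never forms.
tovate would need lamate (Rx 7), but lamate never forms.
zorate: reached.
Reached: zorate — 1 of the 4.

1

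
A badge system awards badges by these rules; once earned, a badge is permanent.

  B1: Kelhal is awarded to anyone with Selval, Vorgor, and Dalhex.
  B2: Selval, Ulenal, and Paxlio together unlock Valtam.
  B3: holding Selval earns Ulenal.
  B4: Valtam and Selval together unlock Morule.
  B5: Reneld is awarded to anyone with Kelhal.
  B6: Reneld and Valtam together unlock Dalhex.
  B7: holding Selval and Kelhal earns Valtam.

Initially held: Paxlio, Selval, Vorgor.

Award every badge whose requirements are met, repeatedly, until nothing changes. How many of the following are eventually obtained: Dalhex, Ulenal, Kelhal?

1

With Selval, Ulenal is earned (B3).
Dalhex would need Reneld and Valtam (B6), but Reneld is never earned.
Ulenal: reached.
Kelhal would need Selval, Vorgor, and Dalhex (B1), but Dalhex is never earned.
Reached: Ulenal — 1 of the 3.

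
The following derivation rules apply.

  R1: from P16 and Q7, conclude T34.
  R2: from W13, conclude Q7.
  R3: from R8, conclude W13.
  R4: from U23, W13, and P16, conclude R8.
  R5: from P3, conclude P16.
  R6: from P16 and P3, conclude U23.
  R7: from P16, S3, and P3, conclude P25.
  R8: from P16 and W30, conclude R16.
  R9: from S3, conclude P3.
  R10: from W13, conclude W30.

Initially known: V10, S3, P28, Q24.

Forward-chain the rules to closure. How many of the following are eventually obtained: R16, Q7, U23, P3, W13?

S3 holds, so P3 follows (R9).
P3 holds, so P16 follows (R5).
From P16 and P3, R6 gives U23.
R16 would need P16 and W30 (R8), but W30 is never established.
Q7 would need W13 (R2), but W13 is never established.
U23: reached.
P3: reached.
W13 would need R8 (R3), but R8 is never established.
Reached: U23 and P3 — 2 of the 5.

2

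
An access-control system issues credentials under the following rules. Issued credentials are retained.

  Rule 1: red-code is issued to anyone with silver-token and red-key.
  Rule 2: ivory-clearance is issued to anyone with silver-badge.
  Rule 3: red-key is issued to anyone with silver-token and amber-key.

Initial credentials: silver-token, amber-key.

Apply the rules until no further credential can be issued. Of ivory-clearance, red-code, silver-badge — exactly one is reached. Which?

Holding silver-token and amber-key grants red-key (Rule 3).
Holding silver-token and red-key grants red-code (Rule 1).
ivory-clearance would need silver-badge (Rule 2), but silver-badge is never granted. No rule produces silver-badge, and it is not given.

red-code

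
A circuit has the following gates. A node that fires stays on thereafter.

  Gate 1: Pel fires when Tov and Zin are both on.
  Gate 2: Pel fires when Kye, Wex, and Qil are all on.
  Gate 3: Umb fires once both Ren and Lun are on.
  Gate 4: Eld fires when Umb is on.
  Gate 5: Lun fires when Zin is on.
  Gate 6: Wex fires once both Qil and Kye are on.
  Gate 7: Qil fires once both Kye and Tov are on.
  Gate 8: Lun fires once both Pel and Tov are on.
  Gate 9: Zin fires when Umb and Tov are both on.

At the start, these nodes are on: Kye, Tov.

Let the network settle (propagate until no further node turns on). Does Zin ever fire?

Zin would need Umb and Tov (Gate 9), but Umb never turns on.

No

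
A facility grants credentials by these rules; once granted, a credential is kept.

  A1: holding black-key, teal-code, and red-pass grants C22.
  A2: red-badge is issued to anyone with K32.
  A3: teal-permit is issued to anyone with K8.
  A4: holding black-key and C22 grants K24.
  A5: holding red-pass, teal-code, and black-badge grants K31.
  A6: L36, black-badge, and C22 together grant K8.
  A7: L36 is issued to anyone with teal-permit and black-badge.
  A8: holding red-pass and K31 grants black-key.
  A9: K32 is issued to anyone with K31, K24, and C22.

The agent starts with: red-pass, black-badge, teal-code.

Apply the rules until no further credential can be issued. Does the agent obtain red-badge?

Holding red-pass, teal-code, and black-badge grants K31 (A5).
Holding red-pass and K31 grants black-key (A8).
Holding black-key, teal-code, and red-pass grants C22 (A1).
Holding black-key and C22 grants K24 (A4).
Holding K31, K24, and C22 grants K32 (A9).
Holding K32 grants red-badge (A2).

Yes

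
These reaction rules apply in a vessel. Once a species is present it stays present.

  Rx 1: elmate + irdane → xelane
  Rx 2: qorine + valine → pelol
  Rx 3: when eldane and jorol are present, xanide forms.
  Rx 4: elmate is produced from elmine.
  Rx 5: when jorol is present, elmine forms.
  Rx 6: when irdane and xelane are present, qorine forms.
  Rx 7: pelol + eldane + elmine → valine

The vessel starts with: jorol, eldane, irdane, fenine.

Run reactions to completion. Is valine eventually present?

valine would need pelol, eldane, and elmine (Rx 7), but pelol never forms.

No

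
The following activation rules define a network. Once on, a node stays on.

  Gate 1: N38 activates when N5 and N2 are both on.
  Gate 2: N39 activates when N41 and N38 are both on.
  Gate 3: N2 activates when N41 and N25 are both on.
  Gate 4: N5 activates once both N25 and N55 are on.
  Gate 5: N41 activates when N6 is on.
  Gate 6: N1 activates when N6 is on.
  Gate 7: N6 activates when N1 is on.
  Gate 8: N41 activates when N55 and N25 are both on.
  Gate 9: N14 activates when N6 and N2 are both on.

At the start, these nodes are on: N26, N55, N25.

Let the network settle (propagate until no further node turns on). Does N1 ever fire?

N1 would need N6 (Gate 6), but N6 never turns on.

No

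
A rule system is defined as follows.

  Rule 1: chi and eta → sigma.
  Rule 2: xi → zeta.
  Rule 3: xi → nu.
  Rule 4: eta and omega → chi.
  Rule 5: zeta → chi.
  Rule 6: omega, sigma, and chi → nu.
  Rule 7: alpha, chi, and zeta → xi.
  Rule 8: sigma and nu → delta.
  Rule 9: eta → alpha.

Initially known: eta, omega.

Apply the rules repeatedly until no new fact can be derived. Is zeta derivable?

No

zeta would need xi (Rule 2), but xi is never established.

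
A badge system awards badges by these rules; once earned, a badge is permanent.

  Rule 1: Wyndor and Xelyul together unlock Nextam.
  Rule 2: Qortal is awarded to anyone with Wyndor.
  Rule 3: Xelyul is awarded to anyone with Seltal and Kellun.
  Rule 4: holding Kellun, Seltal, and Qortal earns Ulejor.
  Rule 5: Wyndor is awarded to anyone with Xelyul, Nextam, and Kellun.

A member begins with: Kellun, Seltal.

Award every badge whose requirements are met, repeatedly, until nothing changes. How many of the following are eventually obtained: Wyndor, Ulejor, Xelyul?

1

With Seltal and Kellun, Xelyul is earned (Rule 3).
Wyndor would need Xelyul, Nextam, and Kellun (Rule 5), but Nextam is never earned.
Ulejor would need Kellun, Seltal, and Qortal (Rule 4), but Qortal is never earned.
Xelyul: reached.
Reached: Xelyul — 1 of the 3.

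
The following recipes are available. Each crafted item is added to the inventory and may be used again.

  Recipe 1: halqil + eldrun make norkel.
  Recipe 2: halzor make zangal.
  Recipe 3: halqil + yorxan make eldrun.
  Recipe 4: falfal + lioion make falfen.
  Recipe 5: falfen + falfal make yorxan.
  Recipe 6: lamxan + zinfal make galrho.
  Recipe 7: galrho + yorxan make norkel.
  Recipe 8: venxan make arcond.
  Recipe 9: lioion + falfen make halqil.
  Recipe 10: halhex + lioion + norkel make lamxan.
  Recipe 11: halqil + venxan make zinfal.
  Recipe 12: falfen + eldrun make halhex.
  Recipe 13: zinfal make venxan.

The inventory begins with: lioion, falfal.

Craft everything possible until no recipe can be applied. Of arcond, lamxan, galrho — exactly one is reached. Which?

lamxan

Using Recipe 4, falfal and lioion make falfen.
Using Recipe 5, falfen and falfal make yorxan.
lioion + falfen → halqil (Recipe 9).
Using Recipe 3, halqil and yorxan make eldrun.
falfen + eldrun → halhex (Recipe 12).
Using Recipe 1, halqil and eldrun make norkel.
halhex + lioion + norkel → lamxan (Recipe 10).
arcond would need venxan (Recipe 8), but venxan is never obtained. galrho would need lamxan and zinfal (Recipe 6), but zinfal is never obtained.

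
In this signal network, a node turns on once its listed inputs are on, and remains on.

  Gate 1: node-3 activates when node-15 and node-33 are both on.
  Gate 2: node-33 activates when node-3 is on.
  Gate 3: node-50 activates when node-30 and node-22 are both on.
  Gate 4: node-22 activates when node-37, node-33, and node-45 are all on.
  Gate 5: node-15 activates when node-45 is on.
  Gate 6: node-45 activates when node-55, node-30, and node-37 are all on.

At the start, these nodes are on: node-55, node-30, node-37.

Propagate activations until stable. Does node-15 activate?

node-55, node-30, and node-37 are on, so node-45 activates (Gate 6).
node-45 is on, so node-15 activates (Gate 5).

Yes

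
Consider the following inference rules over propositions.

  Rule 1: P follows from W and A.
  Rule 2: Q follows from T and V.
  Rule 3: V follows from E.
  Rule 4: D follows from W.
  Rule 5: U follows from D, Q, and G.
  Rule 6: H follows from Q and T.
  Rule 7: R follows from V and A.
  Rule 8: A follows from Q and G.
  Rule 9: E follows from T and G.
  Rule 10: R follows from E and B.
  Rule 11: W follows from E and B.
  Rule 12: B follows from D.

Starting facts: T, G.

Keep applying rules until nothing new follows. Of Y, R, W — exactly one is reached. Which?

R

From T and G, Rule 9 gives E.
E holds, so V follows (Rule 3).
From T and V, Rule 2 gives Q.
From Q and G, Rule 8 gives A.
V and A hold, so R follows (Rule 7).
W would need E and B (Rule 11), but B is never established. No rule produces Y, and it is not given.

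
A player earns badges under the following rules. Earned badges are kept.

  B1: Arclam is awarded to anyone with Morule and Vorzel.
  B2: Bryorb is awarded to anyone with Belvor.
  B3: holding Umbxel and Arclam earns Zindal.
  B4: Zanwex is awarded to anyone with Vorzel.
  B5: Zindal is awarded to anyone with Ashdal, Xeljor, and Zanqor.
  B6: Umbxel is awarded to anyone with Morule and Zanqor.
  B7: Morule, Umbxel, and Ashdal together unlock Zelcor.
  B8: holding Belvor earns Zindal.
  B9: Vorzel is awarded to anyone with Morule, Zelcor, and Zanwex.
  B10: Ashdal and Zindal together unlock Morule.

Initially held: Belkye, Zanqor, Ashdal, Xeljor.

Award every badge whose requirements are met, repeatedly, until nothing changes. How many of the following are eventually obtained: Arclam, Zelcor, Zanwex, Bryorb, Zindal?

2

With Ashdal, Xeljor, and Zanqor, Zindal is earned (B5).
With Ashdal and Zindal, Morule is earned (B10).
With Morule and Zanqor, Umbxel is earned (B6).
With Morule, Umbxel, and Ashdal, Zelcor is earned (B7).
Arclam would need Morule and Vorzel (B1), but Vorzel is never earned.
Zelcor: reached.
Zanwex would need Vorzel (B4), but Vorzel is never earned.
Bryorb would need Belvor (B2), but Belvor is never earned.
Zindal: reached.
Reached: Zelcor and Zindal — 2 of the 5.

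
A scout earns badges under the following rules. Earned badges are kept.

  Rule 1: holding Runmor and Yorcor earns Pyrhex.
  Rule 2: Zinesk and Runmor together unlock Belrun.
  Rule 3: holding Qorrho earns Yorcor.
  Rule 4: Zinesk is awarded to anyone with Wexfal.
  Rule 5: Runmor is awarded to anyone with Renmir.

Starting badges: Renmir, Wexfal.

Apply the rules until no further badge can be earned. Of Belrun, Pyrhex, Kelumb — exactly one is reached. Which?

With Wexfal, Zinesk is earned (Rule 4).
With Renmir, Runmor is earned (Rule 5).
With Zinesk and Runmor, Belrun is earned (Rule 2).
Pyrhex would need Runmor and Yorcor (Rule 1), but Yorcor is never earned. No rule produces Kelumb, and it is not given.

Belrun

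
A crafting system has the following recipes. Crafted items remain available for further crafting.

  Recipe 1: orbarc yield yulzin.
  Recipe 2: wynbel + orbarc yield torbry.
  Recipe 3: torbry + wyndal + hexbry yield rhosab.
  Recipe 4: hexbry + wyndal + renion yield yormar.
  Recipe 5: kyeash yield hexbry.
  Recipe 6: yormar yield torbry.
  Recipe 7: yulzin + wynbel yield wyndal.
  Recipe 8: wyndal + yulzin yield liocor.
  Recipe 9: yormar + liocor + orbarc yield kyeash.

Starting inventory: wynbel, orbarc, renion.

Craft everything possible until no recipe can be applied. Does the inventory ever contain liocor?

Yes

Using Recipe 1, orbarc makes yulzin.
yulzin + wynbel → wyndal (Recipe 7).
wyndal + yulzin → liocor (Recipe 8).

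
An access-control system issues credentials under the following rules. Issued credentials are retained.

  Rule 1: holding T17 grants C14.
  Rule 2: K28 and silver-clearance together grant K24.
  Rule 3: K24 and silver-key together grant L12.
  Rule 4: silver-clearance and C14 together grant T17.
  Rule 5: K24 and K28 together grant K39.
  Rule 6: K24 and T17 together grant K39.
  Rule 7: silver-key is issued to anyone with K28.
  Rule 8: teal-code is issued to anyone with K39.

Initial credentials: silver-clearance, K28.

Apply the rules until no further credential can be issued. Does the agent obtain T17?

No

T17 would need silver-clearance and C14 (Rule 4), but C14 is never granted.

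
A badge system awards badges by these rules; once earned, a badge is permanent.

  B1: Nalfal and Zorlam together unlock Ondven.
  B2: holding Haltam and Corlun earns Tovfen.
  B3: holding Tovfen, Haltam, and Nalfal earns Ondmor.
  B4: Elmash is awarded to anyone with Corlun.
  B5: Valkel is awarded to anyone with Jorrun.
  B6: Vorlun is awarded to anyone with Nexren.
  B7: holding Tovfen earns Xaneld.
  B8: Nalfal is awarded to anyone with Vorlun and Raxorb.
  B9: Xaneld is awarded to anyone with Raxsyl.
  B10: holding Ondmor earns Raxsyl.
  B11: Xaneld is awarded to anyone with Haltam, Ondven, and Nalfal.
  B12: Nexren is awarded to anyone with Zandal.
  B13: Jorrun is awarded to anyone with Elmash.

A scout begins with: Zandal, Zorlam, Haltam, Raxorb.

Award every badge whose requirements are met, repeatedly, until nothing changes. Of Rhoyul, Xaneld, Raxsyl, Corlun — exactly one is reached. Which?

Xaneld

With Zandal, Nexren is earned (B12).
With Nexren, Vorlun is earned (B6).
With Vorlun and Raxorb, Nalfal is earned (B8).
With Nalfal and Zorlam, Ondven is earned (B1).
With Haltam, Ondven, and Nalfal, Xaneld is earned (B11).
No rule produces Rhoyul, and it is not given. No rule produces Corlun, and it is not given. Raxsyl would need Ondmor (B10), but Ondmor is never earned.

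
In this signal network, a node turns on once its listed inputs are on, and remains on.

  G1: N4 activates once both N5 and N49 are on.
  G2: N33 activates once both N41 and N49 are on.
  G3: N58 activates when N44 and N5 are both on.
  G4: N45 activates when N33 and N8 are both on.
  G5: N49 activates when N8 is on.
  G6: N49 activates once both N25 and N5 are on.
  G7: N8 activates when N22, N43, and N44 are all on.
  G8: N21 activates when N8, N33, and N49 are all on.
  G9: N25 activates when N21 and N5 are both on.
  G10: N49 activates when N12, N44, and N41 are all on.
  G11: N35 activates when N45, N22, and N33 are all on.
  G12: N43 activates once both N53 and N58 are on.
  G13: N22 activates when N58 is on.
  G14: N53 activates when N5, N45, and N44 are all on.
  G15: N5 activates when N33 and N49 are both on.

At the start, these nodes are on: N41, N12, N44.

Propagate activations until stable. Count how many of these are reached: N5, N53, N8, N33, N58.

N12, N44, and N41 are on, so N49 activates (G10).
N41 and N49 are on, so N33 activates (G2).
G15: N33 and N49 on → N5 on.
G3: N44 and N5 on → N58 on.
N5: reached.
N53 would need N5, N45, and N44 (G14), but N45 never turns on.
N8 would need N22, N43, and N44 (G7), but N43 never turns on.
N33: reached.
N58: reached.
Reached: N5, N33, and N58 — 3 of the 5.

3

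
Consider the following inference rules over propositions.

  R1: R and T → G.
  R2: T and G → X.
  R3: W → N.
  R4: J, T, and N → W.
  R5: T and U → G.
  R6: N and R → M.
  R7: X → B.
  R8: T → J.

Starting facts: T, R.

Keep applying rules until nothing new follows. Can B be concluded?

R and T hold, so G follows (R1).
From T and G, R2 gives X.
From X, R7 gives B.

Yes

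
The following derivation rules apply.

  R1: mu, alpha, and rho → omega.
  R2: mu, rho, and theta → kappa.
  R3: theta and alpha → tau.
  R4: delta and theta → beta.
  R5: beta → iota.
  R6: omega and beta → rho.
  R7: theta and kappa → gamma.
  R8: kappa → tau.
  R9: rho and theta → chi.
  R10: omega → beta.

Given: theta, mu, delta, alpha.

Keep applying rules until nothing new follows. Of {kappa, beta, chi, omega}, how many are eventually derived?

1

delta and theta hold, so beta follows (R4).
kappa would need mu, rho, and theta (R2), but rho is never established.
beta: reached.
chi would need rho and theta (R9), but rho is never established.
omega would need mu, alpha, and rho (R1), but rho is never established.
Reached: beta — 1 of the 4.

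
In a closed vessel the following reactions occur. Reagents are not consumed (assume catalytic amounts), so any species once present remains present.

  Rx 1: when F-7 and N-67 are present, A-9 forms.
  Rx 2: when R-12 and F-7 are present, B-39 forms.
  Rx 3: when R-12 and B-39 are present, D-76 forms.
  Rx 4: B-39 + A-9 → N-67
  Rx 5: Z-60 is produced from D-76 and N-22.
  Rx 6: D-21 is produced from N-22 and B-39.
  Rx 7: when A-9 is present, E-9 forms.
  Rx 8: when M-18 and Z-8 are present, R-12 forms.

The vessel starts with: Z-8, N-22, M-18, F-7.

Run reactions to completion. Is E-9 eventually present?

No

E-9 would need A-9 (Rx 7), but A-9 never forms.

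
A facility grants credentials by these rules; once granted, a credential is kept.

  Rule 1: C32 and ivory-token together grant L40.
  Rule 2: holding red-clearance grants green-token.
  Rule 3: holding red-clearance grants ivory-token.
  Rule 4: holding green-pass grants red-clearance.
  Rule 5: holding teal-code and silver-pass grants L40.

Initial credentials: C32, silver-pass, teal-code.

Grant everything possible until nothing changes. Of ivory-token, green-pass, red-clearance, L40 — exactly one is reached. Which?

L40

Holding teal-code and silver-pass grants L40 (Rule 5).
ivory-token would need red-clearance (Rule 3), but red-clearance is never granted. No rule produces green-pass, and it is not given. red-clearance would need green-pass (Rule 4), but green-pass is never granted.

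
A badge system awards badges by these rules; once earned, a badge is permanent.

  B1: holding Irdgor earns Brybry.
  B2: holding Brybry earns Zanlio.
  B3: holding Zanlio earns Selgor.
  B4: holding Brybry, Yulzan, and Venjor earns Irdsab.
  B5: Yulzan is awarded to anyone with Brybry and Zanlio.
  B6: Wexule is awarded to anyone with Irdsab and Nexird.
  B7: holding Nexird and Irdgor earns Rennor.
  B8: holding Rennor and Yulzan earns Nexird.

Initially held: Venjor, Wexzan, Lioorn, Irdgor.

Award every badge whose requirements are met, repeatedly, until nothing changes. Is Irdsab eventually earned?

With Irdgor, Brybry is earned (B1).
With Brybry, Zanlio is earned (B2).
With Brybry and Zanlio, Yulzan is earned (B5).
With Brybry, Yulzan, and Venjor, Irdsab is earned (B4).

Yes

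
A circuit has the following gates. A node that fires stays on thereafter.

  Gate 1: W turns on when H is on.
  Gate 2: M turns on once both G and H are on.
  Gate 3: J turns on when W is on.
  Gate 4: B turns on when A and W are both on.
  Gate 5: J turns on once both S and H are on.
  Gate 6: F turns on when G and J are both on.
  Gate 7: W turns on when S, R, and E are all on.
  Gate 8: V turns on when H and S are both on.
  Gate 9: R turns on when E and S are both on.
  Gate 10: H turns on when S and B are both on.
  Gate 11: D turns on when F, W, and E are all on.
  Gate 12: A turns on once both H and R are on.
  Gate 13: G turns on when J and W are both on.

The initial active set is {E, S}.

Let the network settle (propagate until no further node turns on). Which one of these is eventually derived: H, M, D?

E and S are on, so R turns on (Gate 9).
Gate 7: S, R, and E on → W on.
Gate 3: W on → J on.
J and W are on, so G turns on (Gate 13).
G and J are on, so F turns on (Gate 6).
F, W, and E are on, so D turns on (Gate 11).
M would need G and H (Gate 2), but H never turns on. H would need S and B (Gate 10), but B never turns on.

D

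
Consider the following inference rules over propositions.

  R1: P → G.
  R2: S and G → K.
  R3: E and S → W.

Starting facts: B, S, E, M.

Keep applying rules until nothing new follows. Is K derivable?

K would need S and G (R2), but G is never established.

No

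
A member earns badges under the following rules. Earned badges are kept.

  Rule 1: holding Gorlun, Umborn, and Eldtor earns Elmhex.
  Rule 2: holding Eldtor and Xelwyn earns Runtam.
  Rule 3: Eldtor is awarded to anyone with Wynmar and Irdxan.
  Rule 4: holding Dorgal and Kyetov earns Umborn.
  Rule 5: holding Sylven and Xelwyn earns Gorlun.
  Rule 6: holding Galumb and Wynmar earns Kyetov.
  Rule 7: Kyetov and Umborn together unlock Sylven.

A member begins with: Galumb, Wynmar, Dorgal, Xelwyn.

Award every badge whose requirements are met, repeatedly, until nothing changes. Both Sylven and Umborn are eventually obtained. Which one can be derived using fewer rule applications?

Umborn: With Galumb and Wynmar, Kyetov is earned (Rule 6). With Dorgal and Kyetov, Umborn is earned (Rule 4). [2 rule applications]
Sylven: With Galumb and Wynmar, Kyetov is earned (Rule 6). With Dorgal and Kyetov, Umborn is earned (Rule 4). With Kyetov and Umborn, Sylven is earned (Rule 7). [3 rule applications]
Umborn needs fewer.

Umborn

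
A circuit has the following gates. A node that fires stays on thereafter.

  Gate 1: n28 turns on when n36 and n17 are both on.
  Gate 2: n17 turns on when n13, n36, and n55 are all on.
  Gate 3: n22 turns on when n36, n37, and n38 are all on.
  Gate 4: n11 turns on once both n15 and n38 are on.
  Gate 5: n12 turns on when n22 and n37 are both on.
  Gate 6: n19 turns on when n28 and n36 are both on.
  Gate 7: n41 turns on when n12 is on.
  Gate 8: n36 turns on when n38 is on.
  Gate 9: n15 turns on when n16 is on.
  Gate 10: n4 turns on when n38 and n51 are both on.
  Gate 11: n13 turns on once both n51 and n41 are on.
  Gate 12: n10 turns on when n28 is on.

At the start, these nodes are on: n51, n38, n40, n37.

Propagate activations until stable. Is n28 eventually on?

No

n28 would need n36 and n17 (Gate 1), but n17 never turns on.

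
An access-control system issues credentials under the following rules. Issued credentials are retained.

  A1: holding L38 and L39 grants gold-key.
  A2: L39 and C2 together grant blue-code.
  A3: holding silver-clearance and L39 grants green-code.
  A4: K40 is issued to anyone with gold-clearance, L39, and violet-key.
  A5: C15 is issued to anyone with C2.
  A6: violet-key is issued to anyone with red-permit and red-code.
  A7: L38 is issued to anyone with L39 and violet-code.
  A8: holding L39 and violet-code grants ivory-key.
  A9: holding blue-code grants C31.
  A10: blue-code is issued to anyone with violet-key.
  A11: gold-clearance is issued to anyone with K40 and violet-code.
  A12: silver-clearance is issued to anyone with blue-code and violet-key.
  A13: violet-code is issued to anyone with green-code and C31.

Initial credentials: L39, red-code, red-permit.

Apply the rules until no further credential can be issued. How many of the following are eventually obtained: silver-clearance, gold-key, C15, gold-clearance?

2

Holding red-permit and red-code grants violet-key (A6).
Holding violet-key grants blue-code (A10).
Holding blue-code and violet-key grants silver-clearance (A12).
Holding blue-code grants C31 (A9).
Holding silver-clearance and L39 grants green-code (A3).
Holding green-code and C31 grants violet-code (A13).
Holding L39 and violet-code grants L38 (A7).
Holding L38 and L39 grants gold-key (A1).
silver-clearance: reached.
gold-key: reached.
C15 would need C2 (A5), but C2 is never granted.
gold-clearance would need K40 and violet-code (A11), but K40 is never granted.
Reached: silver-clearance and gold-key — 2 of the 4.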